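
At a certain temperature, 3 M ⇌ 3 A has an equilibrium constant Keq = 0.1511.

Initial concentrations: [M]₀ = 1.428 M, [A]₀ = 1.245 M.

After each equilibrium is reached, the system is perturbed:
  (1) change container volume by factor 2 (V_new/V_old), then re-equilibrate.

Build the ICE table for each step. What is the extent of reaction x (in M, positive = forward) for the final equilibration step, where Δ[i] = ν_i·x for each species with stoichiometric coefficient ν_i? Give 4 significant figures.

x = 0 M

Q₀ = 0.6627 vs Keq = 0.1511 ⇒ Q>K, reverse
Step 1:
                   M          A
  Initial      1.428      1.245
  Change      0.3161    -0.3161
  Equil        1.744     0.9289
  solve Keq expr → x = -0.1054; check Q = 0.1511
Then change container volume by factor 2 (V_new/V_old).
Step 2:
                   M          A
  Initial      0.872     0.4645
  Change           0          0
  Equil        0.872     0.4645
  solve Keq expr → x = 0; check Q = 0.1511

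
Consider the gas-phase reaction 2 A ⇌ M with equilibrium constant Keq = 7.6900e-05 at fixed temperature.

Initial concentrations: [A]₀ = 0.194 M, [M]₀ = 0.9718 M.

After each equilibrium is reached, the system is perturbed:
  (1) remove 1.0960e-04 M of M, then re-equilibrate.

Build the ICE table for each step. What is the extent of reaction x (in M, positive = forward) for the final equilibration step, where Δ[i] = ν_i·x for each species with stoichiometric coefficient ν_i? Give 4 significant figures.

x = 1.0953e-04 M

Q₀ = 25.82 vs Keq = 7.6900e-05 ⇒ Q>K, reverse
Step 1:
                  A         M
  I           0.194    0.9718
  C           1.943   -0.9714
  E           2.137 3.5115e-04
  solve Keq expr → x = -0.9714; check Q = 7.6900e-05
Then remove 1.0960e-04 M of M.
Step 2:
                  A         M
  I           2.137 2.4155e-04
  C       -2.1906e-04 1.0953e-04
  E           2.137 3.5108e-04
  solve Keq expr → x = 1.0953e-04; check Q = 7.6900e-05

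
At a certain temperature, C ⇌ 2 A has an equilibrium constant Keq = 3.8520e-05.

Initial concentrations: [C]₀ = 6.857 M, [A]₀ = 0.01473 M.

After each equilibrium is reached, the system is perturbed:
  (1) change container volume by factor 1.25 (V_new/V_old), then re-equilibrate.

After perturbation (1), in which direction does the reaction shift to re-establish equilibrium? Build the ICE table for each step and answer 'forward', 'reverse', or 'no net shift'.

Direction: forward

Q₀ = 3.1643e-05 vs Keq = 3.8520e-05 ⇒ Q<K, forward
Step 1:
                    C           A
  Initial       6.857     0.01473
  Change  -7.6061e-04    0.001521
  Equil         6.856     0.01625
  solve Keq expr → x = 7.6061e-04; check Q = 3.8520e-05
Then change container volume by factor 1.25 (V_new/V_old).
Step 2:
                    C           A
  Initial       5.485       0.013
  Change  -7.6677e-04    0.001534
  Equil         5.484     0.01453
  solve Keq expr → x = 7.6677e-04; check Q = 3.8520e-05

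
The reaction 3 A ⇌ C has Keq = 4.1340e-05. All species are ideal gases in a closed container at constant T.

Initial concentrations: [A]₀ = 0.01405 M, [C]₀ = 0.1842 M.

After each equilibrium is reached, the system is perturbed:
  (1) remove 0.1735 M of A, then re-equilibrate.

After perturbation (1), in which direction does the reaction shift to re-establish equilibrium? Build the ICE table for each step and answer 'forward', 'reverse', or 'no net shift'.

Direction: reverse

Q₀ = 6.6414e+04 vs Keq = 4.1340e-05 ⇒ Q>K, reverse
Step 1:
                    A           C
  Initial     0.01405      0.1842
  Change       0.5526     -0.1842
  Equil        0.5666  7.5208e-06
  solve Keq expr → x = -0.1842; check Q = 4.1340e-05
Then remove 0.1735 M of A.
Step 2:
                    A           C
  Initial      0.3931  7.5208e-06
  Change   1.5026e-05 -5.0088e-06
  Equil        0.3931  2.5120e-06
  solve Keq expr → x = -5.0088e-06; check Q = 4.1340e-05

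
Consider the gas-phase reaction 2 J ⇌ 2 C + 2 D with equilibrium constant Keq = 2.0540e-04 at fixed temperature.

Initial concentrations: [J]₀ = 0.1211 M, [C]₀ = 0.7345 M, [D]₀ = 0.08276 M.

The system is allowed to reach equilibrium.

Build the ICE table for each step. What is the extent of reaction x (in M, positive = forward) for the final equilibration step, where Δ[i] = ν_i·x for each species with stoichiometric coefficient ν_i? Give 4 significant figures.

x = -0.0392 M

Q₀ = 0.252 vs Keq = 2.0540e-04 ⇒ Q>K, reverse
Step 1:
                   J          C          D
  Initial     0.1211     0.7345    0.08276
  Change      0.0784    -0.0784    -0.0784
  Equil       0.1995     0.6561   0.004358
  solve Keq expr → x = -0.0392; check Q = 2.0540e-04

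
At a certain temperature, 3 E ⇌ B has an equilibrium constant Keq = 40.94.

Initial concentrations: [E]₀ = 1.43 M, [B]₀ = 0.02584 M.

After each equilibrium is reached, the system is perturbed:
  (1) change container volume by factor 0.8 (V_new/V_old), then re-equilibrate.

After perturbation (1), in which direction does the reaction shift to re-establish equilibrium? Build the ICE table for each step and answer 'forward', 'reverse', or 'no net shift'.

Direction: forward

Q₀ = 0.008837 vs Keq = 40.94 ⇒ Q<K, forward
Step 1:
                    E           B
  I              1.43     0.02584
  C            -1.211      0.4037
  E            0.2189      0.4295
  solve Keq expr → x = 0.4037; check Q = 40.94
Then change container volume by factor 0.8 (V_new/V_old).
Step 2:
                    E           B
  I            0.2736      0.5369
  C          -0.03608     0.01203
  E            0.2376      0.5489
  solve Keq expr → x = 0.01203; check Q = 40.94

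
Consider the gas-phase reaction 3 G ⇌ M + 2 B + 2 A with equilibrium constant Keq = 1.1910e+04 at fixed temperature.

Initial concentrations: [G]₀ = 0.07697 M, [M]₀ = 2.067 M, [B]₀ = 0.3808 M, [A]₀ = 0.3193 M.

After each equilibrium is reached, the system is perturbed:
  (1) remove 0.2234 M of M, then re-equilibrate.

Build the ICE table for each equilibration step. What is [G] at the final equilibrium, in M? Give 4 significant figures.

[G]_eq = 0.01535 M

Q₀ = 67.01 vs Keq = 1.1910e+04 ⇒ Q<K, forward
Step 1:
                   G          M          B          A
  Initial    0.07697      2.067     0.3808     0.3193
  Change    -0.06105    0.02035     0.0407     0.0407
  Equil      0.01592      2.087     0.4215       0.36
  solve Keq expr → x = 0.02035; check Q = 1.1910e+04
Then remove 0.2234 M of M.
Step 2:
                   G          M          B          A
  Initial    0.01592      1.864     0.4215       0.36
  Change  -5.6904e-04 1.8968e-04 3.7936e-04 3.7936e-04
  Equil      0.01535      1.864     0.4219     0.3604
  solve Keq expr → x = 1.8968e-04; check Q = 1.1910e+04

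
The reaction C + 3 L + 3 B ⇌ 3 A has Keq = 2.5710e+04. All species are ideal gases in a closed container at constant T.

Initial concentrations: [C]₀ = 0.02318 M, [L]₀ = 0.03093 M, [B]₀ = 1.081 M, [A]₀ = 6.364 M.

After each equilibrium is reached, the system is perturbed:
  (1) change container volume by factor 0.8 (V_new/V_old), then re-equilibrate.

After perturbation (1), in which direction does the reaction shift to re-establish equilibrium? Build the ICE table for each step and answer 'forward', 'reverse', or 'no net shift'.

Q₀ = 2.9748e+08 vs Keq = 2.5710e+04 ⇒ Q>K, reverse
Step 1:
                    C           L           B           A
  Initial     0.02318     0.03093       1.081       6.364
  Change      0.09316      0.2795      0.2795     -0.2795
  Equil        0.1163      0.3104        1.36       6.085
  solve Keq expr → x = -0.09316; check Q = 2.5710e+04
Then change container volume by factor 0.8 (V_new/V_old).
Step 2:
                    C           L           B           A
  Initial      0.1454       0.388       1.701       7.606
  Change     -0.02257    -0.06772    -0.06772     0.06772
  Equil        0.1229      0.3203       1.633       7.673
  solve Keq expr → x = 0.02257; check Q = 2.5710e+04

Direction: forward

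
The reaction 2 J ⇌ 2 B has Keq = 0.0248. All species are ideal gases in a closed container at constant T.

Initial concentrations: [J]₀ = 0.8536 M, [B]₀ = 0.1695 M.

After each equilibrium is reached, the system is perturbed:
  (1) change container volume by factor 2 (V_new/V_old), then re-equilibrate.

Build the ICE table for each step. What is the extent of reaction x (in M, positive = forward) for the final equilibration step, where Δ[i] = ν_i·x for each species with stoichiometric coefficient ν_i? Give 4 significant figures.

Q₀ = 0.03943 vs Keq = 0.0248 ⇒ Q>K, reverse
Step 1:
                  J         B
  init       0.8536    0.1695
  Δ          0.0303   -0.0303
  eq         0.8839    0.1392
  solve Keq expr → x = -0.01515; check Q = 0.0248
Then change container volume by factor 2 (V_new/V_old).
Step 2:
                  J         B
  init        0.442    0.0696
  Δ               0         0
  eq          0.442    0.0696
  solve Keq expr → x = 0; check Q = 0.0248

x = 0 M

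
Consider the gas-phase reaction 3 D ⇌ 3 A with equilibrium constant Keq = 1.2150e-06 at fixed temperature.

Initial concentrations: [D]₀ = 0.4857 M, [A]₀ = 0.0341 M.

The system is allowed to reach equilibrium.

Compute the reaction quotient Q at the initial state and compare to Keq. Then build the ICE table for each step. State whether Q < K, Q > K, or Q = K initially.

Q₀ = 3.4607e-04 vs Keq = 1.2150e-06 ⇒ Q>K, reverse
Step 1:
                    D           A
  I            0.4857      0.0341
  C           0.02861    -0.02861
  E            0.5143    0.005488
  solve Keq expr → x = -0.009537; check Q = 1.2150e-06

Q₀ = 3.4607e-04; Q > K (proceeds reverse)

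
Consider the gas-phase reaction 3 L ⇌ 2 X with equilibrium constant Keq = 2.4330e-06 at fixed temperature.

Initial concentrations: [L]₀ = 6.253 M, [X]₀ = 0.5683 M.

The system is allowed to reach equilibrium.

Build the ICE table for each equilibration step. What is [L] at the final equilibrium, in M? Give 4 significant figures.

Q₀ = 0.001321 vs Keq = 2.4330e-06 ⇒ Q>K, reverse
Step 1:
                   L          X
  I            6.253     0.5683
  C           0.8085     -0.539
  E            7.062    0.02927
  solve Keq expr → x = -0.2695; check Q = 2.4330e-06

[L]_eq = 7.062 M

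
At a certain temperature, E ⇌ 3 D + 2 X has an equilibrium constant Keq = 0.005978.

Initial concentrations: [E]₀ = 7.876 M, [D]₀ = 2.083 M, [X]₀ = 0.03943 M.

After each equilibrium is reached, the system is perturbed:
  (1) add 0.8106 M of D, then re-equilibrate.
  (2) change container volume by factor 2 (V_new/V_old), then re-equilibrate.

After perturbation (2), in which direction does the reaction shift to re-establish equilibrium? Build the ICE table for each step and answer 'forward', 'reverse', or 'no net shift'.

Q₀ = 0.001784 vs Keq = 0.005978 ⇒ Q<K, forward
Step 1:
                    E           D           X
  Initial       7.876       2.083     0.03943
  Change     -0.01519     0.04556     0.03037
  Equil         7.861       2.129      0.0698
  solve Keq expr → x = 0.01519; check Q = 0.005978
Then add 0.8106 M of D.
Step 2:
                    E           D           X
  Initial       7.861       2.939      0.0698
  Change      0.01294    -0.03882    -0.02588
  Equil         7.874         2.9     0.04392
  solve Keq expr → x = -0.01294; check Q = 0.005978
Then change container volume by factor 2 (V_new/V_old).
Step 3:
                    E           D           X
  Initial       3.937        1.45     0.02196
  Change     -0.02911     0.08732     0.05821
  Equil         3.908       1.537     0.08017
  solve Keq expr → x = 0.02911; check Q = 0.005978

Direction: forward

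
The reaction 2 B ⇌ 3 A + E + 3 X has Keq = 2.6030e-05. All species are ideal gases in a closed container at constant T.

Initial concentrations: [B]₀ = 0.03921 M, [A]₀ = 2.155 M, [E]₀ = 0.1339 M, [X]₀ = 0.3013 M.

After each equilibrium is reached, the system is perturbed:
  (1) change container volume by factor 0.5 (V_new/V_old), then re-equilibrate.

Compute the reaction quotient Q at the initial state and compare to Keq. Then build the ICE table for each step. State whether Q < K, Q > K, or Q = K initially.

Q₀ = 23.84 vs Keq = 2.6030e-05 ⇒ Q>K, reverse
Step 1:
                    B           A           E           X
  I           0.03921       2.155      0.1339      0.3013
  C            0.1893     -0.2839    -0.09463     -0.2839
  E            0.2285       1.871     0.03927     0.01741
  solve Keq expr → x = -0.09463; check Q = 2.6030e-05
Then change container volume by factor 0.5 (V_new/V_old).
Step 2:
                    B           A           E           X
  I            0.4569       3.742     0.07854     0.03483
  C           0.01543    -0.02315   -0.007716    -0.02315
  E            0.4724       3.719     0.07083     0.01168
  solve Keq expr → x = -0.007716; check Q = 2.6030e-05

Q₀ = 23.84; Q > K (proceeds reverse)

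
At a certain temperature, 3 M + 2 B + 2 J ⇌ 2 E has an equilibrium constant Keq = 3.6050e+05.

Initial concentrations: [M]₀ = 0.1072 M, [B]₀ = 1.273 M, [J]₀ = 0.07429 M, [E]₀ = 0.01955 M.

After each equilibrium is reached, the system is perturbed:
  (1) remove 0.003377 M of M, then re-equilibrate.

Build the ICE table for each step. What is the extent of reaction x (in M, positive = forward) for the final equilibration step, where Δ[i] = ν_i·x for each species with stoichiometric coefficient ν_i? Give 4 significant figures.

x = -6.5276e-04 M

Q₀ = 34.69 vs Keq = 3.6050e+05 ⇒ Q<K, forward
Step 1:
                  M         B         J         E
  Initial    0.1072     1.273   0.07429   0.01955
  Change    -0.0794  -0.05294  -0.05294   0.05294
  Equil      0.0278      1.22   0.02135   0.07249
  solve Keq expr → x = 0.02647; check Q = 3.6050e+05
Then remove 0.003377 M of M.
Step 2:
                  M         B         J         E
  Initial   0.02442      1.22   0.02135   0.07249
  Change   0.001958  0.001306  0.001306 -0.001306
  Equil     0.02638     1.221   0.02266   0.07118
  solve Keq expr → x = -6.5276e-04; check Q = 3.6050e+05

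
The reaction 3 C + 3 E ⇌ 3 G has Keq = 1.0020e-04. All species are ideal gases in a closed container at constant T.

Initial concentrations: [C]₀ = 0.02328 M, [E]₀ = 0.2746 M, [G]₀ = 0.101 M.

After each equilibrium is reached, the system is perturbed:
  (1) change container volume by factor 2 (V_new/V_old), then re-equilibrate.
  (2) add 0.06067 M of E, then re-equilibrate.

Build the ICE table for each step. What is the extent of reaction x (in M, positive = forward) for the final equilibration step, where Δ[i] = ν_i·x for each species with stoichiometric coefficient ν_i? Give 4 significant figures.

x = 5.7046e-05 M

Q₀ = 3944 vs Keq = 1.0020e-04 ⇒ Q>K, reverse
Step 1:
                  C         E         G
  Initial   0.02328    0.2746     0.101
  Change    0.09888   0.09888  -0.09888
  Equil      0.1222    0.3735  0.002119
  solve Keq expr → x = -0.03296; check Q = 1.0020e-04
Then change container volume by factor 2 (V_new/V_old).
Step 2:
                  C         E         G
  Initial   0.06108    0.1867   0.00106
  Change  5.2374e-04 5.2374e-04 -5.2374e-04
  Equil      0.0616    0.1873 5.3582e-04
  solve Keq expr → x = -1.7458e-04; check Q = 1.0020e-04
Then add 0.06067 M of E.
Step 3:
                  C         E         G
  Initial    0.0616    0.2479 5.3582e-04
  Change  -1.7114e-04 -1.7114e-04 1.7114e-04
  Equil     0.06143    0.2478 7.0696e-04
  solve Keq expr → x = 5.7046e-05; check Q = 1.0020e-04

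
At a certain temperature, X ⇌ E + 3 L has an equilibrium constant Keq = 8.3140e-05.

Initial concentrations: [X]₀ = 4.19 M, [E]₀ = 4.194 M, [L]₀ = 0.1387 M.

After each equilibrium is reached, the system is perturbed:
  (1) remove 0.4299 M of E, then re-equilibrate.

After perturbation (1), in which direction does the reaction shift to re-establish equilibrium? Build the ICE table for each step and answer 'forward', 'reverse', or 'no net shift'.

Q₀ = 0.002671 vs Keq = 8.3140e-05 ⇒ Q>K, reverse
Step 1:
                  X         E         L
  Initial      4.19     4.194    0.1387
  Change    0.03162  -0.03162  -0.09485
  Equil       4.222     4.162   0.04385
  solve Keq expr → x = -0.03162; check Q = 8.3140e-05
Then remove 0.4299 M of E.
Step 2:
                  X         E         L
  Initial     4.222     3.732   0.04385
  Change  -5.3955e-04 5.3955e-04  0.001619
  Equil       4.221     3.733   0.04547
  solve Keq expr → x = 5.3955e-04; check Q = 8.3140e-05

Direction: forward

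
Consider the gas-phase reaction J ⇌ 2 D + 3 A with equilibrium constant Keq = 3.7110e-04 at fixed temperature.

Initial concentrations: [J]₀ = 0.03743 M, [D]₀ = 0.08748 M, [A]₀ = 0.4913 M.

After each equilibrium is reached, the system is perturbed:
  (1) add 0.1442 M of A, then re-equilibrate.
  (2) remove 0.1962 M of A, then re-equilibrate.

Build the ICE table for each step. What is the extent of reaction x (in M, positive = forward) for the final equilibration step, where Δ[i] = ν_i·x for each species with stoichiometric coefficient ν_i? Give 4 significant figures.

x = 0.005539 M

Q₀ = 0.02425 vs Keq = 3.7110e-04 ⇒ Q>K, reverse
Step 1:
                   J          D          A
  init       0.03743    0.08748     0.4913
  Δ          0.03328   -0.06656   -0.09985
  eq         0.07071    0.02092     0.3915
  solve Keq expr → x = -0.03328; check Q = 3.7110e-04
Then add 0.1442 M of A.
Step 2:
                   J          D          A
  init       0.07071    0.02092     0.5357
  Δ         0.003557  -0.007114   -0.01067
  eq         0.07427     0.0138      0.525
  solve Keq expr → x = -0.003557; check Q = 3.7110e-04
Then remove 0.1962 M of A.
Step 3:
                   J          D          A
  init       0.07427     0.0138     0.3288
  Δ        -0.005539    0.01108    0.01662
  eq         0.06873    0.02488     0.3454
  solve Keq expr → x = 0.005539; check Q = 3.7110e-04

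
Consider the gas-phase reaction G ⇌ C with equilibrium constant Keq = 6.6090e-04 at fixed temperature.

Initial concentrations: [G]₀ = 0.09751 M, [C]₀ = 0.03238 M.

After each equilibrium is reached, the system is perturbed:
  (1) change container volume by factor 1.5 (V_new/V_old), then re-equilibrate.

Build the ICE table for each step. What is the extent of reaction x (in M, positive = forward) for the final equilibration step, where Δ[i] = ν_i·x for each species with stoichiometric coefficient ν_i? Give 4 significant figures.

x = 0 M

Q₀ = 0.3321 vs Keq = 6.6090e-04 ⇒ Q>K, reverse
Step 1:
                    G           C
  Initial     0.09751     0.03238
  Change      0.03229    -0.03229
  Equil        0.1298  8.5788e-05
  solve Keq expr → x = -0.03229; check Q = 6.6090e-04
Then change container volume by factor 1.5 (V_new/V_old).
Step 2:
                    G           C
  Initial     0.08654  5.7192e-05
  Change            0           0
  Equil       0.08654  5.7192e-05
  solve Keq expr → x = 0; check Q = 6.6090e-04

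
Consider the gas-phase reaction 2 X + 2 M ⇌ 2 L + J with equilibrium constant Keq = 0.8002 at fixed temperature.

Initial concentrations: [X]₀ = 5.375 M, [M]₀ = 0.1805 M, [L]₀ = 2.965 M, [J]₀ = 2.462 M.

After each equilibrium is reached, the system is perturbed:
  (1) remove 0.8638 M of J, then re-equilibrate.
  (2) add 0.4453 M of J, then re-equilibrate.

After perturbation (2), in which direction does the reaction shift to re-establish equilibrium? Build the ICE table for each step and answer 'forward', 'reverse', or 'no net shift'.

Q₀ = 22.99 vs Keq = 0.8002 ⇒ Q>K, reverse
Step 1:
                   X          M          L          J
  Initial      5.375     0.1805      2.965      2.462
  Change      0.5116     0.5116    -0.5116    -0.2558
  Equil        5.887     0.6921      2.453      2.206
  solve Keq expr → x = -0.2558; check Q = 0.8002
Then remove 0.8638 M of J.
Step 2:
                   X          M          L          J
  Initial      5.887     0.6921      2.453      1.342
  Change     -0.1069    -0.1069     0.1069    0.05347
  Equil         5.78     0.5851       2.56      1.396
  solve Keq expr → x = 0.05347; check Q = 0.8002
Then add 0.4453 M of J.
Step 3:
                   X          M          L          J
  Initial       5.78     0.5851       2.56      1.841
  Change     0.05936    0.05936   -0.05936   -0.02968
  Equil        5.839     0.6445      2.501      1.812
  solve Keq expr → x = -0.02968; check Q = 0.8002

Direction: reverse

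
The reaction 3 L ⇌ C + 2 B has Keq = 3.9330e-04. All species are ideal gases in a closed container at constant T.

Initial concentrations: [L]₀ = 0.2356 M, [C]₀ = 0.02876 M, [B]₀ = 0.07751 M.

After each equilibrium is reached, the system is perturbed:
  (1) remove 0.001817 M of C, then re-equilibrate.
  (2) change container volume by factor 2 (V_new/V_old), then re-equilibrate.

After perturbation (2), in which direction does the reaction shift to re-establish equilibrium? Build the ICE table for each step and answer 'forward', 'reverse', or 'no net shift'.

Direction: no net shift

Q₀ = 0.01321 vs Keq = 3.9330e-04 ⇒ Q>K, reverse
Step 1:
                    L           C           B
  I            0.2356     0.02876     0.07751
  C           0.06224    -0.02075     -0.0415
  E            0.2978    0.008012     0.03601
  solve Keq expr → x = -0.02075; check Q = 3.9330e-04
Then remove 0.001817 M of C.
Step 2:
                    L           C           B
  I            0.2978    0.006195     0.03601
  C         -0.002664  8.8805e-04    0.001776
  E            0.2952    0.007083     0.03779
  solve Keq expr → x = 8.8805e-04; check Q = 3.9330e-04
Then change container volume by factor 2 (V_new/V_old).
Step 3:
                    L           C           B
  I            0.1476    0.003542      0.0189
  C                 0           0           0
  E            0.1476    0.003542      0.0189
  solve Keq expr → x = 0; check Q = 3.9330e-04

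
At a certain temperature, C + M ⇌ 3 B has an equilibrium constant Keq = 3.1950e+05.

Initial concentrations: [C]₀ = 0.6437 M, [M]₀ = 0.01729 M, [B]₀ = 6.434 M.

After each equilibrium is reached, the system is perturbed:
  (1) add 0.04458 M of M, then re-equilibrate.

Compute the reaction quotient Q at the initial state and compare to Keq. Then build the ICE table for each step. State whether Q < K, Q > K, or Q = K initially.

Q₀ = 2.3931e+04; Q < K (proceeds forward)

Q₀ = 2.3931e+04 vs Keq = 3.1950e+05 ⇒ Q<K, forward
Step 1:
                   C          M          B
  Initial     0.6437    0.01729      6.434
  Change    -0.01593   -0.01593     0.0478
  Equil       0.6278   0.001358      6.482
  solve Keq expr → x = 0.01593; check Q = 3.1950e+05
Then add 0.04458 M of M.
Step 2:
                   C          M          B
  Initial     0.6278    0.04594      6.482
  Change    -0.04438   -0.04438     0.1332
  Equil       0.5834   0.001553      6.615
  solve Keq expr → x = 0.04438; check Q = 3.1950e+05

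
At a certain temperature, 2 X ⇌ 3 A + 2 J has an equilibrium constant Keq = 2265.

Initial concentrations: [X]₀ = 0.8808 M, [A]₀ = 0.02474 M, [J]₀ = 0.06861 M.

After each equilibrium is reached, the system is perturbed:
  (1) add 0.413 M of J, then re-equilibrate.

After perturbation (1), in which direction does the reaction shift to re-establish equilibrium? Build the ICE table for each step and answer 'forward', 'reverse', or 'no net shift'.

Q₀ = 9.1880e-08 vs Keq = 2265 ⇒ Q<K, forward
Step 1:
                    X           A           J
  I            0.8808     0.02474     0.06861
  C            -0.852       1.278       0.852
  E           0.02877       1.303      0.9206
  solve Keq expr → x = 0.426; check Q = 2265
Then add 0.413 M of J.
Step 2:
                    X           A           J
  I           0.02877       1.303       1.334
  C           0.01171    -0.01756    -0.01171
  E           0.04047       1.285       1.322
  solve Keq expr → x = -0.005853; check Q = 2265

Direction: reverse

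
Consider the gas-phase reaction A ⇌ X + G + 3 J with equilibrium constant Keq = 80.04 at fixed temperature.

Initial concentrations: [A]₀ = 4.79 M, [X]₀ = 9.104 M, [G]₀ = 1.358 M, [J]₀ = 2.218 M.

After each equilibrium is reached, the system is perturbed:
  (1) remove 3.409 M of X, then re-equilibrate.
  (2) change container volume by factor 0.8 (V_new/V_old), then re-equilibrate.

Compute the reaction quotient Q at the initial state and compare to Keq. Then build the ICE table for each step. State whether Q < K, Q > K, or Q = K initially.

Q₀ = 28.16; Q < K (proceeds forward)

Q₀ = 28.16 vs Keq = 80.04 ⇒ Q<K, forward
Step 1:
                  A         X         G         J
  Initial      4.79     9.104     1.358     2.218
  Change    -0.2303    0.2303    0.2303     0.691
  Equil        4.56     9.334     1.588     2.909
  solve Keq expr → x = 0.2303; check Q = 80.04
Then remove 3.409 M of X.
Step 2:
                  A         X         G         J
  Initial      4.56     5.925     1.588     2.909
  Change     -0.116     0.116     0.116    0.3479
  Equil       4.444     6.041     1.704     3.257
  solve Keq expr → x = 0.116; check Q = 80.04
Then change container volume by factor 0.8 (V_new/V_old).
Step 3:
                  A         X         G         J
  Initial     5.555     7.552      2.13     4.071
  Change     0.2721   -0.2721   -0.2721   -0.8163
  Equil       5.827     7.279     1.858     3.255
  solve Keq expr → x = -0.2721; check Q = 80.04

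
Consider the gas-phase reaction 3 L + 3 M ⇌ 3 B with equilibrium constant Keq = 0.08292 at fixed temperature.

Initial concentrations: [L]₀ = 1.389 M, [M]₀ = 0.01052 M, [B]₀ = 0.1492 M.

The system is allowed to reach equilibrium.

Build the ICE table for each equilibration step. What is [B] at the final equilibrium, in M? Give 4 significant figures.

[B]_eq = 0.06254 M

Q₀ = 1065 vs Keq = 0.08292 ⇒ Q>K, reverse
Step 1:
                  L         M         B
  Initial     1.389   0.01052    0.1492
  Change    0.08666   0.08666  -0.08666
  Equil       1.476   0.09718   0.06254
  solve Keq expr → x = -0.02889; check Q = 0.08292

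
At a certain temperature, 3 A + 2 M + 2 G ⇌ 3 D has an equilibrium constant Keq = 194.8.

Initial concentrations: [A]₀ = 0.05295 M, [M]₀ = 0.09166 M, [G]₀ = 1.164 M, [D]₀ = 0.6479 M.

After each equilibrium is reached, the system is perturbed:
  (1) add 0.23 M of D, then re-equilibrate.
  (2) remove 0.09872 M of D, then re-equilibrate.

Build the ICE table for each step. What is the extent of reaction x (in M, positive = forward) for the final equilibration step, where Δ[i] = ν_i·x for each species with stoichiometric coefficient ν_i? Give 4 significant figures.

x = 0.006572 M

Q₀ = 1.6094e+05 vs Keq = 194.8 ⇒ Q>K, reverse
Step 1:
                   A          M          G          D
  I          0.05295    0.09166      1.164     0.6479
  C            0.159      0.106      0.106     -0.159
  E           0.2119     0.1977       1.27     0.4889
  solve Keq expr → x = -0.053; check Q = 194.8
Then add 0.23 M of D.
Step 2:
                   A          M          G          D
  I           0.2119     0.1977       1.27     0.7189
  C          0.04743    0.03162    0.03162   -0.04743
  E           0.2594     0.2293      1.302     0.6715
  solve Keq expr → x = -0.01581; check Q = 194.8
Then remove 0.09872 M of D.
Step 3:
                   A          M          G          D
  I           0.2594     0.2293      1.302     0.5728
  C         -0.01972   -0.01314   -0.01314    0.01972
  E           0.2397     0.2161      1.288     0.5925
  solve Keq expr → x = 0.006572; check Q = 194.8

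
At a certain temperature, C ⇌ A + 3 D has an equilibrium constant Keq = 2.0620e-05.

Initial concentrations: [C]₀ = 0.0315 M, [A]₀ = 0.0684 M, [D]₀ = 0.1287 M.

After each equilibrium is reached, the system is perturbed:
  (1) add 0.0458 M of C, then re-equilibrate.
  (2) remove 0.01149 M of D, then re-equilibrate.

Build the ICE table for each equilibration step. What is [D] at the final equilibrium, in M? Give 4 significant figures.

[D]_eq = 0.03718 M

Q₀ = 0.004629 vs Keq = 2.0620e-05 ⇒ Q>K, reverse
Step 1:
                   C          A          D
  I           0.0315     0.0684     0.1287
  C          0.03191   -0.03191   -0.09573
  E          0.06341    0.03649    0.03297
  solve Keq expr → x = -0.03191; check Q = 2.0620e-05
Then add 0.0458 M of C.
Step 2:
                   C          A          D
  I           0.1092    0.03649    0.03297
  C        -0.001888   0.001888   0.005665
  E           0.1073    0.03838    0.03863
  solve Keq expr → x = 0.001888; check Q = 2.0620e-05
Then remove 0.01149 M of D.
Step 3:
                   C          A          D
  I           0.1073    0.03838    0.02714
  C        -0.003345   0.003345    0.01003
  E            0.104    0.04172    0.03718
  solve Keq expr → x = 0.003345; check Q = 2.0620e-05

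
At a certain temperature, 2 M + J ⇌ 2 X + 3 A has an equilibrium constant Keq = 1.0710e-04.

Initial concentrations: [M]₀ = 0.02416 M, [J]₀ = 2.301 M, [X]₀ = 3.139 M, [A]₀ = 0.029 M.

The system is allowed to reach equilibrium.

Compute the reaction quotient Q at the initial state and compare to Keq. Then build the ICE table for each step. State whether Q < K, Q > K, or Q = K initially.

Q₀ = 0.1789; Q > K (proceeds reverse)

Q₀ = 0.1789 vs Keq = 1.0710e-04 ⇒ Q>K, reverse
Step 1:
                   M          J          X          A
  init       0.02416      2.301      3.139      0.029
  Δ            0.017   0.008499     -0.017    -0.0255
  eq         0.04116      2.309      3.122   0.003503
  solve Keq expr → x = -0.008499; check Q = 1.0710e-04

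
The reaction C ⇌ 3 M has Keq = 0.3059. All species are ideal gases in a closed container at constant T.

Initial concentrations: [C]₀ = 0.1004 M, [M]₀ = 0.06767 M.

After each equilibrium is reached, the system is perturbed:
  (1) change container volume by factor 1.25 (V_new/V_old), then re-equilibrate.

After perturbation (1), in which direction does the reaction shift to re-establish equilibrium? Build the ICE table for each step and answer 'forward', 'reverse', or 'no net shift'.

Q₀ = 0.003086 vs Keq = 0.3059 ⇒ Q<K, forward
Step 1:
                  C         M
  init       0.1004   0.06767
  Δ        -0.05661    0.1698
  eq        0.04379    0.2375
  solve Keq expr → x = 0.05661; check Q = 0.3059
Then change container volume by factor 1.25 (V_new/V_old).
Step 2:
                  C         M
  init      0.03503      0.19
  Δ       -0.005831   0.01749
  eq         0.0292    0.2075
  solve Keq expr → x = 0.005831; check Q = 0.3059

Direction: forward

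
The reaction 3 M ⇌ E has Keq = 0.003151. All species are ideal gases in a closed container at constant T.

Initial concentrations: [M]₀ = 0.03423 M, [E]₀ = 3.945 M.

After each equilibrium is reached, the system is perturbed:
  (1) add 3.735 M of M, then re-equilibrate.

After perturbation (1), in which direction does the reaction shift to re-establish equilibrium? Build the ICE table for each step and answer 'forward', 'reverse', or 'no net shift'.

Q₀ = 9.8362e+04 vs Keq = 0.003151 ⇒ Q>K, reverse
Step 1:
                    M           E
  I           0.03423       3.945
  C             7.611      -2.537
  E             7.645       1.408
  solve Keq expr → x = -2.537; check Q = 0.003151
Then add 3.735 M of M.
Step 2:
                    M           E
  I             11.38       1.408
  C            -2.468      0.8226
  E             8.912       2.231
  solve Keq expr → x = 0.8226; check Q = 0.003151

Direction: forward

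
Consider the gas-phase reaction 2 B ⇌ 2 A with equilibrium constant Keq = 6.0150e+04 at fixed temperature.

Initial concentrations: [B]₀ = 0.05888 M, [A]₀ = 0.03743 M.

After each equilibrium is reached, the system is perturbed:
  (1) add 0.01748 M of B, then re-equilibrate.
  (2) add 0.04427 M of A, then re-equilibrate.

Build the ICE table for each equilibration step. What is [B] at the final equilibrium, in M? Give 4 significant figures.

[B]_eq = 6.4186e-04 M

Q₀ = 0.4041 vs Keq = 6.0150e+04 ⇒ Q<K, forward
Step 1:
                    B           A
  I           0.05888     0.03743
  C          -0.05849     0.05849
  E        3.9110e-04     0.09592
  solve Keq expr → x = 0.02924; check Q = 6.0150e+04
Then add 0.01748 M of B.
Step 2:
                    B           A
  I           0.01787     0.09592
  C          -0.01741     0.01741
  E        4.6208e-04      0.1133
  solve Keq expr → x = 0.008705; check Q = 6.0150e+04
Then add 0.04427 M of A.
Step 3:
                    B           A
  I        4.6208e-04      0.1576
  C        1.7977e-04 -1.7977e-04
  E        6.4186e-04      0.1574
  solve Keq expr → x = -8.9887e-05; check Q = 6.0150e+04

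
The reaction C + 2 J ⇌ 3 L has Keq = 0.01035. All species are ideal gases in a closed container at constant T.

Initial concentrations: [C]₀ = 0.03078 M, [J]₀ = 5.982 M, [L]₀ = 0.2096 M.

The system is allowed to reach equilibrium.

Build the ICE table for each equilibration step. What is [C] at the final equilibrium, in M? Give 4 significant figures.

[C]_eq = 0.028 M

Q₀ = 0.00836 vs Keq = 0.01035 ⇒ Q<K, forward
Step 1:
                   C          J          L
  init       0.03078      5.982     0.2096
  Δ        -0.002779  -0.005558   0.008338
  eq           0.028      5.976     0.2179
  solve Keq expr → x = 0.002779; check Q = 0.01035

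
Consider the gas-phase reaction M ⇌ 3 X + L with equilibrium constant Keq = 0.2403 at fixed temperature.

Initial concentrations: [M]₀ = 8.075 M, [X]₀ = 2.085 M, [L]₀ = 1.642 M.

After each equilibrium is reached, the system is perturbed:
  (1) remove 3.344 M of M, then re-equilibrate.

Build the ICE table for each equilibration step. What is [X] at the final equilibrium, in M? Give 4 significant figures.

Q₀ = 1.843 vs Keq = 0.2403 ⇒ Q>K, reverse
Step 1:
                  M         X         L
  init        8.075     2.085     1.642
  Δ          0.3121   -0.9364   -0.3121
  eq          8.387     1.149      1.33
  solve Keq expr → x = -0.3121; check Q = 0.2403
Then remove 3.344 M of M.
Step 2:
                  M         X         L
  init        5.043     1.149      1.33
  Δ         0.05405   -0.1621  -0.05405
  eq          5.097    0.9865     1.276
  solve Keq expr → x = -0.05405; check Q = 0.2403

[X]_eq = 0.9865 M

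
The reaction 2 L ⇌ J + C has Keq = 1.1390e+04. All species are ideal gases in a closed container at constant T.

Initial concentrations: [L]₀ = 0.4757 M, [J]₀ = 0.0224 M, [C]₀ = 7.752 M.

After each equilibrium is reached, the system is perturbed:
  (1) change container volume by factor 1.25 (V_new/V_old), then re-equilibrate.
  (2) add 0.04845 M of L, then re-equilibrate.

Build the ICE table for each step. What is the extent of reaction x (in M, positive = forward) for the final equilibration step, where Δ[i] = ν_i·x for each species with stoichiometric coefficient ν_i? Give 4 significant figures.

Q₀ = 0.7674 vs Keq = 1.1390e+04 ⇒ Q<K, forward
Step 1:
                  L         J         C
  init       0.4757    0.0224     7.752
  Δ         -0.4624    0.2312    0.2312
  eq        0.01333    0.2536     7.983
  solve Keq expr → x = 0.2312; check Q = 1.1390e+04
Then change container volume by factor 1.25 (V_new/V_old).
Step 2:
                  L         J         C
  init      0.01067    0.2029     6.387
  Δ               0         0         0
  eq        0.01067    0.2029     6.387
  solve Keq expr → x = 0; check Q = 1.1390e+04
Then add 0.04845 M of L.
Step 3:
                  L         J         C
  init      0.05912    0.2029     6.387
  Δ        -0.04782   0.02391   0.02391
  eq         0.0113    0.2268      6.41
  solve Keq expr → x = 0.02391; check Q = 1.1390e+04

x = 0.02391 M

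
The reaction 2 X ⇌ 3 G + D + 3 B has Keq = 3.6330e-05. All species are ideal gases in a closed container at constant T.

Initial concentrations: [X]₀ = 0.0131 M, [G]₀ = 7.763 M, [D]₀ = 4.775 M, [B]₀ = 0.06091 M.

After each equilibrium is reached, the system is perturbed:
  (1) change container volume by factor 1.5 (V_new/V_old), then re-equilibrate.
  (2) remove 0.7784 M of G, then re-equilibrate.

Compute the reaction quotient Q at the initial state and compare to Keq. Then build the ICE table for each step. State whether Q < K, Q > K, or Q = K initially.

Q₀ = 2942; Q > K (proceeds reverse)

Q₀ = 2942 vs Keq = 3.6330e-05 ⇒ Q>K, reverse
Step 1:
                  X         G         D         B
  init       0.0131     7.763     4.775   0.06091
  Δ         0.04036  -0.06055  -0.02018  -0.06055
  eq        0.05346     7.702     4.755 3.6291e-04
  solve Keq expr → x = -0.02018; check Q = 3.6330e-05
Then change container volume by factor 1.5 (V_new/V_old).
Step 2:
                  X         G         D         B
  init      0.03564     5.135      3.17 2.4194e-04
  Δ       -1.5480e-04 2.3220e-04 7.7400e-05 2.3220e-04
  eq        0.03549     5.135      3.17 4.7414e-04
  solve Keq expr → x = 7.7400e-05; check Q = 3.6330e-05
Then remove 0.7784 M of G.
Step 3:
                  X         G         D         B
  init      0.03549     4.357      3.17 4.7414e-04
  Δ       -5.6073e-05 8.4110e-05 2.8037e-05 8.4110e-05
  eq        0.03543     4.357      3.17 5.5825e-04
  solve Keq expr → x = 2.8037e-05; check Q = 3.6330e-05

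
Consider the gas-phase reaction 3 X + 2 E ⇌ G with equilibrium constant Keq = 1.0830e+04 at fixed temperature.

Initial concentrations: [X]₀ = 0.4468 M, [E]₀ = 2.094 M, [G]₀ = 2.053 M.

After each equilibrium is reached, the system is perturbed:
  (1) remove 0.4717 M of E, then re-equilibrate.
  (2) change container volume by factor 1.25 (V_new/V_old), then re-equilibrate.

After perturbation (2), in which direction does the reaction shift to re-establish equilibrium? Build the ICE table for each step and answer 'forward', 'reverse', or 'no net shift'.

Q₀ = 5.249 vs Keq = 1.0830e+04 ⇒ Q<K, forward
Step 1:
                  X         E         G
  init       0.4468     2.094     2.053
  Δ         -0.4075   -0.2716    0.1358
  eq        0.03933     1.822     2.189
  solve Keq expr → x = 0.1358; check Q = 1.0830e+04
Then remove 0.4717 M of E.
Step 2:
                  X         E         G
  init      0.03933     1.351     2.189
  Δ        0.008539  0.005692 -0.002846
  eq        0.04787     1.356     2.186
  solve Keq expr → x = -0.002846; check Q = 1.0830e+04
Then change container volume by factor 1.25 (V_new/V_old).
Step 3:
                  X         E         G
  init       0.0383     1.085     1.749
  Δ         0.01296  0.008638 -0.004319
  eq        0.05126     1.094     1.744
  solve Keq expr → x = -0.004319; check Q = 1.0830e+04

Direction: reverse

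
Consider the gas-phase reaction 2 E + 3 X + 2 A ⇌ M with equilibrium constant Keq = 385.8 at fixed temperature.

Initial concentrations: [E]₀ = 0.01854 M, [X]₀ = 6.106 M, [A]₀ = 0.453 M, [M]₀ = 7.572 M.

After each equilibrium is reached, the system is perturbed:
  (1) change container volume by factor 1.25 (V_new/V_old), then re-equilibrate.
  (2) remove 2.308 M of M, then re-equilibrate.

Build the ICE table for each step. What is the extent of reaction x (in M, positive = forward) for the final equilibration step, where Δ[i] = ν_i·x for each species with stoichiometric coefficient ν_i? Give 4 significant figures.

x = 0.00302 M

Q₀ = 471.5 vs Keq = 385.8 ⇒ Q>K, reverse
Step 1:
                  E         X         A         M
  init      0.01854     6.106     0.453     7.572
  Δ        0.001858  0.002787  0.001858 -9.2904e-04
  eq         0.0204     6.109    0.4549     7.571
  solve Keq expr → x = -9.2904e-04; check Q = 385.8
Then change container volume by factor 1.25 (V_new/V_old).
Step 2:
                  E         X         A         M
  init      0.01632     4.887    0.3639     6.057
  Δ         0.01414   0.02122   0.01414 -0.007072
  eq        0.03046     4.908     0.378      6.05
  solve Keq expr → x = -0.007072; check Q = 385.8
Then remove 2.308 M of M.
Step 3:
                  E         X         A         M
  init      0.03046     4.908     0.378     3.742
  Δ       -0.006039 -0.009059 -0.006039   0.00302
  eq        0.02442     4.899     0.372     3.745
  solve Keq expr → x = 0.00302; check Q = 385.8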